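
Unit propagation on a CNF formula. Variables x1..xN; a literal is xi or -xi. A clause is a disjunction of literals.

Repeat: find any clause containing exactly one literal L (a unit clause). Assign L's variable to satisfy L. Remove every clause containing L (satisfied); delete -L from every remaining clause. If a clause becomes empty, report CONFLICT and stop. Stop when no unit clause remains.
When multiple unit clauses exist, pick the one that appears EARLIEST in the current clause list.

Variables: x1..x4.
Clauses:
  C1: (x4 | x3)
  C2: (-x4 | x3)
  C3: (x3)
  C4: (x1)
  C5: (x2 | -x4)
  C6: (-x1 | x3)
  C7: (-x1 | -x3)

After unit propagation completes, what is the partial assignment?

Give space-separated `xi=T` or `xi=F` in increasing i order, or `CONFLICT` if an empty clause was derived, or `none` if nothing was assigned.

Answer: CONFLICT

Derivation:
unit clause [3] forces x3=T; simplify:
  drop -3 from [-1, -3] -> [-1]
  satisfied 4 clause(s); 3 remain; assigned so far: [3]
unit clause [1] forces x1=T; simplify:
  drop -1 from [-1] -> [] (empty!)
  satisfied 1 clause(s); 2 remain; assigned so far: [1, 3]
CONFLICT (empty clause)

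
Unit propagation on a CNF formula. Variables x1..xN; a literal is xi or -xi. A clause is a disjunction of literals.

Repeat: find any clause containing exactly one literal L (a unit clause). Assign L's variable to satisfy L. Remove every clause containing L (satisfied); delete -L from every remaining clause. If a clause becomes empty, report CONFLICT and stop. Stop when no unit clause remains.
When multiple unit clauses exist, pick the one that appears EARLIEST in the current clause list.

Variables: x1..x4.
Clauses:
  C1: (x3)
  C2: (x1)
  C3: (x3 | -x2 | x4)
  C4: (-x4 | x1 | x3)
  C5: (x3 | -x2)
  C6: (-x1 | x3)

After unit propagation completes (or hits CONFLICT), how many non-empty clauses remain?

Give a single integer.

unit clause [3] forces x3=T; simplify:
  satisfied 5 clause(s); 1 remain; assigned so far: [3]
unit clause [1] forces x1=T; simplify:
  satisfied 1 clause(s); 0 remain; assigned so far: [1, 3]

Answer: 0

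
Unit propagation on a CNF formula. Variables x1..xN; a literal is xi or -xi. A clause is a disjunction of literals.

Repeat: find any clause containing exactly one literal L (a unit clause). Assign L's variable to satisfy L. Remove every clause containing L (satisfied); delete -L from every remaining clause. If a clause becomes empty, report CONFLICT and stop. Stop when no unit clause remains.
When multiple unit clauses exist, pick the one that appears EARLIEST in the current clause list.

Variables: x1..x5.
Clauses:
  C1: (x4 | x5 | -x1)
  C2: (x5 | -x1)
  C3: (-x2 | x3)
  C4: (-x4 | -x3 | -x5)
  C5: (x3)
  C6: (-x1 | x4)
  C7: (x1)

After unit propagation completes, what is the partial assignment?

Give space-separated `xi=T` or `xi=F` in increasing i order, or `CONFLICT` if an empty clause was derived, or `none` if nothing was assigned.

unit clause [3] forces x3=T; simplify:
  drop -3 from [-4, -3, -5] -> [-4, -5]
  satisfied 2 clause(s); 5 remain; assigned so far: [3]
unit clause [1] forces x1=T; simplify:
  drop -1 from [4, 5, -1] -> [4, 5]
  drop -1 from [5, -1] -> [5]
  drop -1 from [-1, 4] -> [4]
  satisfied 1 clause(s); 4 remain; assigned so far: [1, 3]
unit clause [5] forces x5=T; simplify:
  drop -5 from [-4, -5] -> [-4]
  satisfied 2 clause(s); 2 remain; assigned so far: [1, 3, 5]
unit clause [-4] forces x4=F; simplify:
  drop 4 from [4] -> [] (empty!)
  satisfied 1 clause(s); 1 remain; assigned so far: [1, 3, 4, 5]
CONFLICT (empty clause)

Answer: CONFLICT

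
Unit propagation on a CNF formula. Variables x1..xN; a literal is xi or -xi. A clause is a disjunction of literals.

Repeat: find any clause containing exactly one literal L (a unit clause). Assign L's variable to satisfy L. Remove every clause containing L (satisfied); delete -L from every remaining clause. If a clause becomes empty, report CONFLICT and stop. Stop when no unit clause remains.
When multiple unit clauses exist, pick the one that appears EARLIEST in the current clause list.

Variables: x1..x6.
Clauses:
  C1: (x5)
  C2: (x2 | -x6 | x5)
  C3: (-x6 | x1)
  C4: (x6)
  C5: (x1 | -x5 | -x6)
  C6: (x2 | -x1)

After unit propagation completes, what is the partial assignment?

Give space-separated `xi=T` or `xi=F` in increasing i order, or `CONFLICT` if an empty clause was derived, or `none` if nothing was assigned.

Answer: x1=T x2=T x5=T x6=T

Derivation:
unit clause [5] forces x5=T; simplify:
  drop -5 from [1, -5, -6] -> [1, -6]
  satisfied 2 clause(s); 4 remain; assigned so far: [5]
unit clause [6] forces x6=T; simplify:
  drop -6 from [-6, 1] -> [1]
  drop -6 from [1, -6] -> [1]
  satisfied 1 clause(s); 3 remain; assigned so far: [5, 6]
unit clause [1] forces x1=T; simplify:
  drop -1 from [2, -1] -> [2]
  satisfied 2 clause(s); 1 remain; assigned so far: [1, 5, 6]
unit clause [2] forces x2=T; simplify:
  satisfied 1 clause(s); 0 remain; assigned so far: [1, 2, 5, 6]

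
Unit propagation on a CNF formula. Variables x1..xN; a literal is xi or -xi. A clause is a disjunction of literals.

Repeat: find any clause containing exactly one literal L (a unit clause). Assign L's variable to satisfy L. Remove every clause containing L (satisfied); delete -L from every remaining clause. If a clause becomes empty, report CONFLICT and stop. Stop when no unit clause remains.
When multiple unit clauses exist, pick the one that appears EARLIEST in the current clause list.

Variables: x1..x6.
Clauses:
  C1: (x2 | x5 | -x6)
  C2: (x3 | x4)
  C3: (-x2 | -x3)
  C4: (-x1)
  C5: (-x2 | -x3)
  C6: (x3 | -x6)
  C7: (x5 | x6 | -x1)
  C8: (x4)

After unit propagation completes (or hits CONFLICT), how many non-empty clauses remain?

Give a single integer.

Answer: 4

Derivation:
unit clause [-1] forces x1=F; simplify:
  satisfied 2 clause(s); 6 remain; assigned so far: [1]
unit clause [4] forces x4=T; simplify:
  satisfied 2 clause(s); 4 remain; assigned so far: [1, 4]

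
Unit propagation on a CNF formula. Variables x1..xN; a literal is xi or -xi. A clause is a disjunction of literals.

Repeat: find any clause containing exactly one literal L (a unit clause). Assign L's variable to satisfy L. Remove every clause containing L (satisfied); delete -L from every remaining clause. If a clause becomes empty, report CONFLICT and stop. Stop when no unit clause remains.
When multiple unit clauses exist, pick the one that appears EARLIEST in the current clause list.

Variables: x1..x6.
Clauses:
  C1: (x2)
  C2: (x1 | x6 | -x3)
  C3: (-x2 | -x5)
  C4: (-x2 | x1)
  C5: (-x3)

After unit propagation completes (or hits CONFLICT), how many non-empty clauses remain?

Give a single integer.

unit clause [2] forces x2=T; simplify:
  drop -2 from [-2, -5] -> [-5]
  drop -2 from [-2, 1] -> [1]
  satisfied 1 clause(s); 4 remain; assigned so far: [2]
unit clause [-5] forces x5=F; simplify:
  satisfied 1 clause(s); 3 remain; assigned so far: [2, 5]
unit clause [1] forces x1=T; simplify:
  satisfied 2 clause(s); 1 remain; assigned so far: [1, 2, 5]
unit clause [-3] forces x3=F; simplify:
  satisfied 1 clause(s); 0 remain; assigned so far: [1, 2, 3, 5]

Answer: 0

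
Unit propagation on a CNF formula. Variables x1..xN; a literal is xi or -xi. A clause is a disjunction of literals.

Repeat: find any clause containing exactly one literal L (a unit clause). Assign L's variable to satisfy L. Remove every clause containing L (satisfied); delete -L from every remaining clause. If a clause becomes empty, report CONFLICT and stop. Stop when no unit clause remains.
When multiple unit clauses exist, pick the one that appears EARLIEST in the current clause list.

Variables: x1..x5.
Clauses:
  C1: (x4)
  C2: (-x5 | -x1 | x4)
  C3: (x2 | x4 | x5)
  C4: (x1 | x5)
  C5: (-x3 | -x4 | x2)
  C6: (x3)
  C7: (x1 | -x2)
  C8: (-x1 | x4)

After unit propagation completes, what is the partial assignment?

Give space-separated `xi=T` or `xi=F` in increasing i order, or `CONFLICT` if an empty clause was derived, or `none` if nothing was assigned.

unit clause [4] forces x4=T; simplify:
  drop -4 from [-3, -4, 2] -> [-3, 2]
  satisfied 4 clause(s); 4 remain; assigned so far: [4]
unit clause [3] forces x3=T; simplify:
  drop -3 from [-3, 2] -> [2]
  satisfied 1 clause(s); 3 remain; assigned so far: [3, 4]
unit clause [2] forces x2=T; simplify:
  drop -2 from [1, -2] -> [1]
  satisfied 1 clause(s); 2 remain; assigned so far: [2, 3, 4]
unit clause [1] forces x1=T; simplify:
  satisfied 2 clause(s); 0 remain; assigned so far: [1, 2, 3, 4]

Answer: x1=T x2=T x3=T x4=T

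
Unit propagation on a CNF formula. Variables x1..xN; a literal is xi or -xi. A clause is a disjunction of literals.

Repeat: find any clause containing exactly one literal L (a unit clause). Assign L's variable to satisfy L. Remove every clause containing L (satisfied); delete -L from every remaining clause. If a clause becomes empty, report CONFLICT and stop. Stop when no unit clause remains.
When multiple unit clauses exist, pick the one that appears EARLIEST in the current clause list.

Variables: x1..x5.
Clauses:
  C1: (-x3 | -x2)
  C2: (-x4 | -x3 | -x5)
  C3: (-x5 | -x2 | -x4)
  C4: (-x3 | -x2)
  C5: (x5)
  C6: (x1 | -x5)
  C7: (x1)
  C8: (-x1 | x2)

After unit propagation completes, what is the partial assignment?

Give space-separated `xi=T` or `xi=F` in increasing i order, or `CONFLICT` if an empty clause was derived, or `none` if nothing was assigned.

unit clause [5] forces x5=T; simplify:
  drop -5 from [-4, -3, -5] -> [-4, -3]
  drop -5 from [-5, -2, -4] -> [-2, -4]
  drop -5 from [1, -5] -> [1]
  satisfied 1 clause(s); 7 remain; assigned so far: [5]
unit clause [1] forces x1=T; simplify:
  drop -1 from [-1, 2] -> [2]
  satisfied 2 clause(s); 5 remain; assigned so far: [1, 5]
unit clause [2] forces x2=T; simplify:
  drop -2 from [-3, -2] -> [-3]
  drop -2 from [-2, -4] -> [-4]
  drop -2 from [-3, -2] -> [-3]
  satisfied 1 clause(s); 4 remain; assigned so far: [1, 2, 5]
unit clause [-3] forces x3=F; simplify:
  satisfied 3 clause(s); 1 remain; assigned so far: [1, 2, 3, 5]
unit clause [-4] forces x4=F; simplify:
  satisfied 1 clause(s); 0 remain; assigned so far: [1, 2, 3, 4, 5]

Answer: x1=T x2=T x3=F x4=F x5=T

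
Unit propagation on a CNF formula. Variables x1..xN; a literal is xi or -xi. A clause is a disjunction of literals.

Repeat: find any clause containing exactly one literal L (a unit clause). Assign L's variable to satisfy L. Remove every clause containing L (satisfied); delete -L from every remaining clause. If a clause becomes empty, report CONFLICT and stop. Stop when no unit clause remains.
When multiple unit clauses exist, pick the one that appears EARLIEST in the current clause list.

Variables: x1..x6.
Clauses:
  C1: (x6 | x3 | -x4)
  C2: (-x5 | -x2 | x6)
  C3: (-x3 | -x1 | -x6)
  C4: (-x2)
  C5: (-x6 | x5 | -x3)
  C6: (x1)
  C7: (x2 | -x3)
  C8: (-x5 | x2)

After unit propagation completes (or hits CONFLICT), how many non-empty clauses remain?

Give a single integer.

unit clause [-2] forces x2=F; simplify:
  drop 2 from [2, -3] -> [-3]
  drop 2 from [-5, 2] -> [-5]
  satisfied 2 clause(s); 6 remain; assigned so far: [2]
unit clause [1] forces x1=T; simplify:
  drop -1 from [-3, -1, -6] -> [-3, -6]
  satisfied 1 clause(s); 5 remain; assigned so far: [1, 2]
unit clause [-3] forces x3=F; simplify:
  drop 3 from [6, 3, -4] -> [6, -4]
  satisfied 3 clause(s); 2 remain; assigned so far: [1, 2, 3]
unit clause [-5] forces x5=F; simplify:
  satisfied 1 clause(s); 1 remain; assigned so far: [1, 2, 3, 5]

Answer: 1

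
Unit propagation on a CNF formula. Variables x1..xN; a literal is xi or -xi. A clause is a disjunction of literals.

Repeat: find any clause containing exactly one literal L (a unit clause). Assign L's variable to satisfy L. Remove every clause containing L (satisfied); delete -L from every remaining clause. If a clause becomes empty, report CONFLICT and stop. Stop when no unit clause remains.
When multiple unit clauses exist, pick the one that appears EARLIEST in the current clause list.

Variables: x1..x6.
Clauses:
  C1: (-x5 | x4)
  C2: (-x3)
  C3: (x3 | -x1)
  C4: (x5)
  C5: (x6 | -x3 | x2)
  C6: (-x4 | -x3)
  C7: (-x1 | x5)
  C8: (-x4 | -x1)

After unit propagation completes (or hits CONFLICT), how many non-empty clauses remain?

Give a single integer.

Answer: 0

Derivation:
unit clause [-3] forces x3=F; simplify:
  drop 3 from [3, -1] -> [-1]
  satisfied 3 clause(s); 5 remain; assigned so far: [3]
unit clause [-1] forces x1=F; simplify:
  satisfied 3 clause(s); 2 remain; assigned so far: [1, 3]
unit clause [5] forces x5=T; simplify:
  drop -5 from [-5, 4] -> [4]
  satisfied 1 clause(s); 1 remain; assigned so far: [1, 3, 5]
unit clause [4] forces x4=T; simplify:
  satisfied 1 clause(s); 0 remain; assigned so far: [1, 3, 4, 5]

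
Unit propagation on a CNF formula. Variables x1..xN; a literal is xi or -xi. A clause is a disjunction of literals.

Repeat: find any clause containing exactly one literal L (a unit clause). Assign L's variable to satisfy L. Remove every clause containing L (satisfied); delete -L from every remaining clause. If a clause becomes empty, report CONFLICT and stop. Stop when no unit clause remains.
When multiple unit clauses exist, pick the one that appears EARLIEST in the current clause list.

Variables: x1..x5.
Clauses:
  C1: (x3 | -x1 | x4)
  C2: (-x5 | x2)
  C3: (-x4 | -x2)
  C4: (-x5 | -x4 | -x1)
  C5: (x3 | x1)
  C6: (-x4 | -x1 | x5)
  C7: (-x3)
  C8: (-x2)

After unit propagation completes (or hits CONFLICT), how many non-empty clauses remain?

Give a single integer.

Answer: 0

Derivation:
unit clause [-3] forces x3=F; simplify:
  drop 3 from [3, -1, 4] -> [-1, 4]
  drop 3 from [3, 1] -> [1]
  satisfied 1 clause(s); 7 remain; assigned so far: [3]
unit clause [1] forces x1=T; simplify:
  drop -1 from [-1, 4] -> [4]
  drop -1 from [-5, -4, -1] -> [-5, -4]
  drop -1 from [-4, -1, 5] -> [-4, 5]
  satisfied 1 clause(s); 6 remain; assigned so far: [1, 3]
unit clause [4] forces x4=T; simplify:
  drop -4 from [-4, -2] -> [-2]
  drop -4 from [-5, -4] -> [-5]
  drop -4 from [-4, 5] -> [5]
  satisfied 1 clause(s); 5 remain; assigned so far: [1, 3, 4]
unit clause [-2] forces x2=F; simplify:
  drop 2 from [-5, 2] -> [-5]
  satisfied 2 clause(s); 3 remain; assigned so far: [1, 2, 3, 4]
unit clause [-5] forces x5=F; simplify:
  drop 5 from [5] -> [] (empty!)
  satisfied 2 clause(s); 1 remain; assigned so far: [1, 2, 3, 4, 5]
CONFLICT (empty clause)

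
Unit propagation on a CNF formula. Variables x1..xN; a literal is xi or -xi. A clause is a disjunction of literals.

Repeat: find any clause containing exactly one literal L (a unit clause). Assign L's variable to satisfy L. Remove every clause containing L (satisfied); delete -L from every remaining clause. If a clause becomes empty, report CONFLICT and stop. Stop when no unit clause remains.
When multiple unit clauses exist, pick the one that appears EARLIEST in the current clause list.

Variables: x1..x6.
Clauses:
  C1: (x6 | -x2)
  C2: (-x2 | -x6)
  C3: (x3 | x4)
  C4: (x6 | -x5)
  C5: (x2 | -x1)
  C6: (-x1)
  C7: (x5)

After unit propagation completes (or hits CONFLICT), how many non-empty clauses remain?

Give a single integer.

unit clause [-1] forces x1=F; simplify:
  satisfied 2 clause(s); 5 remain; assigned so far: [1]
unit clause [5] forces x5=T; simplify:
  drop -5 from [6, -5] -> [6]
  satisfied 1 clause(s); 4 remain; assigned so far: [1, 5]
unit clause [6] forces x6=T; simplify:
  drop -6 from [-2, -6] -> [-2]
  satisfied 2 clause(s); 2 remain; assigned so far: [1, 5, 6]
unit clause [-2] forces x2=F; simplify:
  satisfied 1 clause(s); 1 remain; assigned so far: [1, 2, 5, 6]

Answer: 1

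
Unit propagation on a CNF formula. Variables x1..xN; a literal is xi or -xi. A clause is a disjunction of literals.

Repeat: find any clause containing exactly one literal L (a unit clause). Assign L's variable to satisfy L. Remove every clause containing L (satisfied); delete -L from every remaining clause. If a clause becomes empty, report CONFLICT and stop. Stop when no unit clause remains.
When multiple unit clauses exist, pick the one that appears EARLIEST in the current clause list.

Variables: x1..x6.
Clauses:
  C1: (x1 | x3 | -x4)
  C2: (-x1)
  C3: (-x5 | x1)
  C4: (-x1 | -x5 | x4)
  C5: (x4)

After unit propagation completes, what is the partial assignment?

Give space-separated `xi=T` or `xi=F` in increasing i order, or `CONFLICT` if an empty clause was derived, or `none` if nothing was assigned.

Answer: x1=F x3=T x4=T x5=F

Derivation:
unit clause [-1] forces x1=F; simplify:
  drop 1 from [1, 3, -4] -> [3, -4]
  drop 1 from [-5, 1] -> [-5]
  satisfied 2 clause(s); 3 remain; assigned so far: [1]
unit clause [-5] forces x5=F; simplify:
  satisfied 1 clause(s); 2 remain; assigned so far: [1, 5]
unit clause [4] forces x4=T; simplify:
  drop -4 from [3, -4] -> [3]
  satisfied 1 clause(s); 1 remain; assigned so far: [1, 4, 5]
unit clause [3] forces x3=T; simplify:
  satisfied 1 clause(s); 0 remain; assigned so far: [1, 3, 4, 5]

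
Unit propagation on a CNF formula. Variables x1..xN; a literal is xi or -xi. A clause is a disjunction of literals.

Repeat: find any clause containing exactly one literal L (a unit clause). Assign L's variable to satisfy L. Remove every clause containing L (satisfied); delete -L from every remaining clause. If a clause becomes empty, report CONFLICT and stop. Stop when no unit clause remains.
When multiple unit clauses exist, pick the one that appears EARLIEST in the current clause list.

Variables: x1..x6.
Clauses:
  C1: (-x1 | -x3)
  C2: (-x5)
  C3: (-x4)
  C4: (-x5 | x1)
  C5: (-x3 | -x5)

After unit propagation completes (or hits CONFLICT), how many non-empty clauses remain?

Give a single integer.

Answer: 1

Derivation:
unit clause [-5] forces x5=F; simplify:
  satisfied 3 clause(s); 2 remain; assigned so far: [5]
unit clause [-4] forces x4=F; simplify:
  satisfied 1 clause(s); 1 remain; assigned so far: [4, 5]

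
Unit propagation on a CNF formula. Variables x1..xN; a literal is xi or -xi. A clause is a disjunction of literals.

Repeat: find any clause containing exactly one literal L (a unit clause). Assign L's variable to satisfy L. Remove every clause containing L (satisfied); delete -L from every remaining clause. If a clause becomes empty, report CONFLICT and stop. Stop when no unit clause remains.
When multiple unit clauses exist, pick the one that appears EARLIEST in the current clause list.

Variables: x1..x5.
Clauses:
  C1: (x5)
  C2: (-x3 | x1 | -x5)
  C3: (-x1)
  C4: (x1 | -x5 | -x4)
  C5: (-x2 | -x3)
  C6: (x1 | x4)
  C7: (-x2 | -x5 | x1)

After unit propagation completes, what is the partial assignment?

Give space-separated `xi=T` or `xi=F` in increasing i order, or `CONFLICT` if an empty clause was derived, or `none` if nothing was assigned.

unit clause [5] forces x5=T; simplify:
  drop -5 from [-3, 1, -5] -> [-3, 1]
  drop -5 from [1, -5, -4] -> [1, -4]
  drop -5 from [-2, -5, 1] -> [-2, 1]
  satisfied 1 clause(s); 6 remain; assigned so far: [5]
unit clause [-1] forces x1=F; simplify:
  drop 1 from [-3, 1] -> [-3]
  drop 1 from [1, -4] -> [-4]
  drop 1 from [1, 4] -> [4]
  drop 1 from [-2, 1] -> [-2]
  satisfied 1 clause(s); 5 remain; assigned so far: [1, 5]
unit clause [-3] forces x3=F; simplify:
  satisfied 2 clause(s); 3 remain; assigned so far: [1, 3, 5]
unit clause [-4] forces x4=F; simplify:
  drop 4 from [4] -> [] (empty!)
  satisfied 1 clause(s); 2 remain; assigned so far: [1, 3, 4, 5]
CONFLICT (empty clause)

Answer: CONFLICT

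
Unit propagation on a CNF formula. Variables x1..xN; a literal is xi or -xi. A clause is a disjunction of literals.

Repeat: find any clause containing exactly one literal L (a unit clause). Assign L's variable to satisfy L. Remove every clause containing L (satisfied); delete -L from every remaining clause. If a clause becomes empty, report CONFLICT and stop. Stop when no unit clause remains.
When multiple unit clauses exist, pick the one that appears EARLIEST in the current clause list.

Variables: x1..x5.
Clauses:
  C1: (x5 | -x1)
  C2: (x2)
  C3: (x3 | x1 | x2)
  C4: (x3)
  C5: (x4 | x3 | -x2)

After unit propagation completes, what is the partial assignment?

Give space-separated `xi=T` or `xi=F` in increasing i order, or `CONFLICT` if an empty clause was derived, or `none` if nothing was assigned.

unit clause [2] forces x2=T; simplify:
  drop -2 from [4, 3, -2] -> [4, 3]
  satisfied 2 clause(s); 3 remain; assigned so far: [2]
unit clause [3] forces x3=T; simplify:
  satisfied 2 clause(s); 1 remain; assigned so far: [2, 3]

Answer: x2=T x3=T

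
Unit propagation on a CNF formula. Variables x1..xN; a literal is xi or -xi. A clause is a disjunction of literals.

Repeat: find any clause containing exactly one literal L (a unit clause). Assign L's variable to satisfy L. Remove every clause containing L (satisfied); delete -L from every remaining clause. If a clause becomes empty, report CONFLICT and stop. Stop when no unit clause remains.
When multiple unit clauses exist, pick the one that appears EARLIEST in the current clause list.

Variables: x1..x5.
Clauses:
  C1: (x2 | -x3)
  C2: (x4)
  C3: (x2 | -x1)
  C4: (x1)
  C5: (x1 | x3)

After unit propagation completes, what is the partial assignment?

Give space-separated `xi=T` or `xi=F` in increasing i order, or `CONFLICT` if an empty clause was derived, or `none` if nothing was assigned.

unit clause [4] forces x4=T; simplify:
  satisfied 1 clause(s); 4 remain; assigned so far: [4]
unit clause [1] forces x1=T; simplify:
  drop -1 from [2, -1] -> [2]
  satisfied 2 clause(s); 2 remain; assigned so far: [1, 4]
unit clause [2] forces x2=T; simplify:
  satisfied 2 clause(s); 0 remain; assigned so far: [1, 2, 4]

Answer: x1=T x2=T x4=T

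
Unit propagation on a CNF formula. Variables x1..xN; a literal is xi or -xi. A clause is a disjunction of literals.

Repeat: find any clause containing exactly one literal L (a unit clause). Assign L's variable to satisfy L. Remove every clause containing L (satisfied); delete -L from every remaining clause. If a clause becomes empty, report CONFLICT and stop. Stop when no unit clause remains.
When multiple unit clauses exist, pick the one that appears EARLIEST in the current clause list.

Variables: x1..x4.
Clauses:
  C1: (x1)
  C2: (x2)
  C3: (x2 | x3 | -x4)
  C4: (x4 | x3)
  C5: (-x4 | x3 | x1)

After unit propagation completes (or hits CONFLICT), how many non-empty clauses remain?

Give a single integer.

unit clause [1] forces x1=T; simplify:
  satisfied 2 clause(s); 3 remain; assigned so far: [1]
unit clause [2] forces x2=T; simplify:
  satisfied 2 clause(s); 1 remain; assigned so far: [1, 2]

Answer: 1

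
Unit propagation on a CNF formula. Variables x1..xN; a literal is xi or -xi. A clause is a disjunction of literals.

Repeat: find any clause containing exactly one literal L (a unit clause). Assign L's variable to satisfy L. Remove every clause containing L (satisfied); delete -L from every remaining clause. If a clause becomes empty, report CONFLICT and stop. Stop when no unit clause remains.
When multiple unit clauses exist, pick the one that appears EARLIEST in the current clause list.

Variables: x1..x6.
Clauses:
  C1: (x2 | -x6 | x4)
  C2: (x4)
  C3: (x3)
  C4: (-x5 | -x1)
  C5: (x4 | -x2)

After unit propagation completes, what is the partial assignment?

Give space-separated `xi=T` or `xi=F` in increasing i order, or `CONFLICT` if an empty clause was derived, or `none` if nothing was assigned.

unit clause [4] forces x4=T; simplify:
  satisfied 3 clause(s); 2 remain; assigned so far: [4]
unit clause [3] forces x3=T; simplify:
  satisfied 1 clause(s); 1 remain; assigned so far: [3, 4]

Answer: x3=T x4=T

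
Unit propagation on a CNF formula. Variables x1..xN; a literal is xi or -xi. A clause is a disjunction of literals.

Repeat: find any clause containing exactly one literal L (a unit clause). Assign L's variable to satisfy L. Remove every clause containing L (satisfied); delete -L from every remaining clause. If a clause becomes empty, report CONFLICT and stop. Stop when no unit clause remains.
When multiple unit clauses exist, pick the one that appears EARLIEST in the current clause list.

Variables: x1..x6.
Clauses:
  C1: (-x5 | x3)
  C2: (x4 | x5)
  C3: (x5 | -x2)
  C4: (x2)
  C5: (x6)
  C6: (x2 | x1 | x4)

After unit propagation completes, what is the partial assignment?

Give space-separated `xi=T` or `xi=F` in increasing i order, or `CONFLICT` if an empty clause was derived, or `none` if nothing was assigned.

Answer: x2=T x3=T x5=T x6=T

Derivation:
unit clause [2] forces x2=T; simplify:
  drop -2 from [5, -2] -> [5]
  satisfied 2 clause(s); 4 remain; assigned so far: [2]
unit clause [5] forces x5=T; simplify:
  drop -5 from [-5, 3] -> [3]
  satisfied 2 clause(s); 2 remain; assigned so far: [2, 5]
unit clause [3] forces x3=T; simplify:
  satisfied 1 clause(s); 1 remain; assigned so far: [2, 3, 5]
unit clause [6] forces x6=T; simplify:
  satisfied 1 clause(s); 0 remain; assigned so far: [2, 3, 5, 6]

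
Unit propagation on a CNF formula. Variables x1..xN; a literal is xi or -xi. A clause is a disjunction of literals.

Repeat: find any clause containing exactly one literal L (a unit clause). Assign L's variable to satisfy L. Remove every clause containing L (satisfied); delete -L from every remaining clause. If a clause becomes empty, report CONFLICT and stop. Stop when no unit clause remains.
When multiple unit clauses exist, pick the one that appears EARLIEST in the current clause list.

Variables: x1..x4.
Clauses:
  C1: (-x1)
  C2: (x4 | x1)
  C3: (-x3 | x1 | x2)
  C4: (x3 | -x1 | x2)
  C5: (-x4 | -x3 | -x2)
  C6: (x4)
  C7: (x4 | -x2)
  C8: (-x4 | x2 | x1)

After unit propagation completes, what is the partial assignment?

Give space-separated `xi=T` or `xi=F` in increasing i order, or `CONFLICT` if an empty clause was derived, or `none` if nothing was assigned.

unit clause [-1] forces x1=F; simplify:
  drop 1 from [4, 1] -> [4]
  drop 1 from [-3, 1, 2] -> [-3, 2]
  drop 1 from [-4, 2, 1] -> [-4, 2]
  satisfied 2 clause(s); 6 remain; assigned so far: [1]
unit clause [4] forces x4=T; simplify:
  drop -4 from [-4, -3, -2] -> [-3, -2]
  drop -4 from [-4, 2] -> [2]
  satisfied 3 clause(s); 3 remain; assigned so far: [1, 4]
unit clause [2] forces x2=T; simplify:
  drop -2 from [-3, -2] -> [-3]
  satisfied 2 clause(s); 1 remain; assigned so far: [1, 2, 4]
unit clause [-3] forces x3=F; simplify:
  satisfied 1 clause(s); 0 remain; assigned so far: [1, 2, 3, 4]

Answer: x1=F x2=T x3=F x4=T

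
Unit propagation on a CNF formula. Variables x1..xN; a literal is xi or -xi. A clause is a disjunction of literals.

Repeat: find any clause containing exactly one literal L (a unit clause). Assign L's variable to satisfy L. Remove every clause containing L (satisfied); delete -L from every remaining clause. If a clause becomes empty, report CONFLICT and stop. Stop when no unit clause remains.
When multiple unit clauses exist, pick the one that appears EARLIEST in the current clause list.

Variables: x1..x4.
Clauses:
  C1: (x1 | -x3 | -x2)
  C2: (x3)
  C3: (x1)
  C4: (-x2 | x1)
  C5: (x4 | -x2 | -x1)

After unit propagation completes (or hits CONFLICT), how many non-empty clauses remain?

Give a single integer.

Answer: 1

Derivation:
unit clause [3] forces x3=T; simplify:
  drop -3 from [1, -3, -2] -> [1, -2]
  satisfied 1 clause(s); 4 remain; assigned so far: [3]
unit clause [1] forces x1=T; simplify:
  drop -1 from [4, -2, -1] -> [4, -2]
  satisfied 3 clause(s); 1 remain; assigned so far: [1, 3]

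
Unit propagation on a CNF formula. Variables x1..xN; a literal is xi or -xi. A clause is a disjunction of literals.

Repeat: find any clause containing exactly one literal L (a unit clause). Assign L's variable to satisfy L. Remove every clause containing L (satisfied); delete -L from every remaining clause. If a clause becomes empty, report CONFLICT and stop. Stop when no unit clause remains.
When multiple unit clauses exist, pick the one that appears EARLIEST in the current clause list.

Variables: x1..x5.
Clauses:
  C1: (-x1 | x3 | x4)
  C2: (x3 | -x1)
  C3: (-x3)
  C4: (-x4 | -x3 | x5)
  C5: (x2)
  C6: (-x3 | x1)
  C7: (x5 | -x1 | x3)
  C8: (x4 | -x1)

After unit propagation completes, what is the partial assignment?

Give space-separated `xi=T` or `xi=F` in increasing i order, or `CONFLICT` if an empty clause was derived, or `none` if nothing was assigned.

Answer: x1=F x2=T x3=F

Derivation:
unit clause [-3] forces x3=F; simplify:
  drop 3 from [-1, 3, 4] -> [-1, 4]
  drop 3 from [3, -1] -> [-1]
  drop 3 from [5, -1, 3] -> [5, -1]
  satisfied 3 clause(s); 5 remain; assigned so far: [3]
unit clause [-1] forces x1=F; simplify:
  satisfied 4 clause(s); 1 remain; assigned so far: [1, 3]
unit clause [2] forces x2=T; simplify:
  satisfied 1 clause(s); 0 remain; assigned so far: [1, 2, 3]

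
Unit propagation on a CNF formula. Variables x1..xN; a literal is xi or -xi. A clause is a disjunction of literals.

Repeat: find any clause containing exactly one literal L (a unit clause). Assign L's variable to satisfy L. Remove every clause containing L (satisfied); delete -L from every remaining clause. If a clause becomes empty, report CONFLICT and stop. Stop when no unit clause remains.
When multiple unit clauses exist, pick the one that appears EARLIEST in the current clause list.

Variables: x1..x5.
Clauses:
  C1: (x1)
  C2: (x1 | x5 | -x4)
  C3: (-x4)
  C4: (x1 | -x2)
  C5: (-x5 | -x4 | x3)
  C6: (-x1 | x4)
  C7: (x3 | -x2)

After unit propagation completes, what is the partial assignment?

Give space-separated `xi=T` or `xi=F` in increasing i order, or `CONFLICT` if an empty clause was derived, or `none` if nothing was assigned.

Answer: CONFLICT

Derivation:
unit clause [1] forces x1=T; simplify:
  drop -1 from [-1, 4] -> [4]
  satisfied 3 clause(s); 4 remain; assigned so far: [1]
unit clause [-4] forces x4=F; simplify:
  drop 4 from [4] -> [] (empty!)
  satisfied 2 clause(s); 2 remain; assigned so far: [1, 4]
CONFLICT (empty clause)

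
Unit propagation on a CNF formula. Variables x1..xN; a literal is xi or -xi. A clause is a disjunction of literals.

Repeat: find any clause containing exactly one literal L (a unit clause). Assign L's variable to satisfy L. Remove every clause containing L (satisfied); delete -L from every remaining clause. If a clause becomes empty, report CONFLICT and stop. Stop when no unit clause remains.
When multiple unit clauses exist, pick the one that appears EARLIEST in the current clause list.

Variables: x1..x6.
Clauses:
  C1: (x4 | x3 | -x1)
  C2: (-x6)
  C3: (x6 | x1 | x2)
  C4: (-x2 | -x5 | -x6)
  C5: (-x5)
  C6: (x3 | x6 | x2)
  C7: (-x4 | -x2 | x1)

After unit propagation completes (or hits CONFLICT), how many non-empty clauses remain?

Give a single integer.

unit clause [-6] forces x6=F; simplify:
  drop 6 from [6, 1, 2] -> [1, 2]
  drop 6 from [3, 6, 2] -> [3, 2]
  satisfied 2 clause(s); 5 remain; assigned so far: [6]
unit clause [-5] forces x5=F; simplify:
  satisfied 1 clause(s); 4 remain; assigned so far: [5, 6]

Answer: 4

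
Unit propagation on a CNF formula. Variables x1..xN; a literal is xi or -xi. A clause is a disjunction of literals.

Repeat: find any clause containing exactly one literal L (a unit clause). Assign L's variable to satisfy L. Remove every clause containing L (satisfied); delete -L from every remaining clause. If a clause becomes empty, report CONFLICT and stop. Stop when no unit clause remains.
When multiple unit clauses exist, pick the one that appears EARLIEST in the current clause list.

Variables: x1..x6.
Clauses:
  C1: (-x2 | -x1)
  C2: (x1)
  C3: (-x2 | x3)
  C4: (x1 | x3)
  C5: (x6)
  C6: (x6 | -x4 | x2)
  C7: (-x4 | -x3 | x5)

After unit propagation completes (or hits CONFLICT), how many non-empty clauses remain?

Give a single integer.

unit clause [1] forces x1=T; simplify:
  drop -1 from [-2, -1] -> [-2]
  satisfied 2 clause(s); 5 remain; assigned so far: [1]
unit clause [-2] forces x2=F; simplify:
  drop 2 from [6, -4, 2] -> [6, -4]
  satisfied 2 clause(s); 3 remain; assigned so far: [1, 2]
unit clause [6] forces x6=T; simplify:
  satisfied 2 clause(s); 1 remain; assigned so far: [1, 2, 6]

Answer: 1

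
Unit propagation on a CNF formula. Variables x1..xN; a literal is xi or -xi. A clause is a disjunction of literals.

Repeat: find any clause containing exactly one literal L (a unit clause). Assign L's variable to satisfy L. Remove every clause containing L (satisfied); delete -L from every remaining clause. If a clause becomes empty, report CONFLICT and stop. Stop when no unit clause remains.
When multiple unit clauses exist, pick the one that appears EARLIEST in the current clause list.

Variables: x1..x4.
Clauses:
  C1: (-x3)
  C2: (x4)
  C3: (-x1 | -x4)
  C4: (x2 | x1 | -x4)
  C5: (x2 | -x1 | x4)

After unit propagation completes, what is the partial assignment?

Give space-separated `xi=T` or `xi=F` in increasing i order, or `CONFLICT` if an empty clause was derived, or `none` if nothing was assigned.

unit clause [-3] forces x3=F; simplify:
  satisfied 1 clause(s); 4 remain; assigned so far: [3]
unit clause [4] forces x4=T; simplify:
  drop -4 from [-1, -4] -> [-1]
  drop -4 from [2, 1, -4] -> [2, 1]
  satisfied 2 clause(s); 2 remain; assigned so far: [3, 4]
unit clause [-1] forces x1=F; simplify:
  drop 1 from [2, 1] -> [2]
  satisfied 1 clause(s); 1 remain; assigned so far: [1, 3, 4]
unit clause [2] forces x2=T; simplify:
  satisfied 1 clause(s); 0 remain; assigned so far: [1, 2, 3, 4]

Answer: x1=F x2=T x3=F x4=T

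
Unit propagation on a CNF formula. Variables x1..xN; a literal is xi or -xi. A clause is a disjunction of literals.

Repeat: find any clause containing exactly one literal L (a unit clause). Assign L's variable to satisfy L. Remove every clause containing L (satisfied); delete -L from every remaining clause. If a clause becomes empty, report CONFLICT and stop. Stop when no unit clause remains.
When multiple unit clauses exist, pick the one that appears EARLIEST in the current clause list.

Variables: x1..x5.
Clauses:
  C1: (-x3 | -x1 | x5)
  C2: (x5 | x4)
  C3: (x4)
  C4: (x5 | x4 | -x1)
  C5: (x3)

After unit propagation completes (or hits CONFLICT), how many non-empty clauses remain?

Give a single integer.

Answer: 1

Derivation:
unit clause [4] forces x4=T; simplify:
  satisfied 3 clause(s); 2 remain; assigned so far: [4]
unit clause [3] forces x3=T; simplify:
  drop -3 from [-3, -1, 5] -> [-1, 5]
  satisfied 1 clause(s); 1 remain; assigned so far: [3, 4]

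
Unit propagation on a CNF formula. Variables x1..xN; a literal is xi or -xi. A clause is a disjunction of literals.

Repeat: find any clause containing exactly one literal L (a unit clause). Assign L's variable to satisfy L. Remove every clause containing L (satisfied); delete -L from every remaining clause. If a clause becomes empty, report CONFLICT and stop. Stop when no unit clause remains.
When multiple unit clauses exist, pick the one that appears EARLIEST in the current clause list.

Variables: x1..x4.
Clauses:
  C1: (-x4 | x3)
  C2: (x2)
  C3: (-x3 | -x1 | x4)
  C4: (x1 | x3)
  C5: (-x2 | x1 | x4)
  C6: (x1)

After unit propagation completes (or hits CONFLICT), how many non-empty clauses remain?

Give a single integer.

Answer: 2

Derivation:
unit clause [2] forces x2=T; simplify:
  drop -2 from [-2, 1, 4] -> [1, 4]
  satisfied 1 clause(s); 5 remain; assigned so far: [2]
unit clause [1] forces x1=T; simplify:
  drop -1 from [-3, -1, 4] -> [-3, 4]
  satisfied 3 clause(s); 2 remain; assigned so far: [1, 2]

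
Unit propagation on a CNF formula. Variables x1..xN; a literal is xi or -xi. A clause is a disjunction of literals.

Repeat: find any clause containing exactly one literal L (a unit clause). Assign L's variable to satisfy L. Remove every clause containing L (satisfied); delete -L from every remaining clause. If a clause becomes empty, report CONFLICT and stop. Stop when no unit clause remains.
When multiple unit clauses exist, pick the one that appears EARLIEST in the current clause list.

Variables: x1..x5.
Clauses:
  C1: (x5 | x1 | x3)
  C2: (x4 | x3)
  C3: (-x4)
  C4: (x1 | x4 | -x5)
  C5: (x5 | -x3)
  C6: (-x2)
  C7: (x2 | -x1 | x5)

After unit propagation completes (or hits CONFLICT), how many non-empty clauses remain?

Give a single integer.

unit clause [-4] forces x4=F; simplify:
  drop 4 from [4, 3] -> [3]
  drop 4 from [1, 4, -5] -> [1, -5]
  satisfied 1 clause(s); 6 remain; assigned so far: [4]
unit clause [3] forces x3=T; simplify:
  drop -3 from [5, -3] -> [5]
  satisfied 2 clause(s); 4 remain; assigned so far: [3, 4]
unit clause [5] forces x5=T; simplify:
  drop -5 from [1, -5] -> [1]
  satisfied 2 clause(s); 2 remain; assigned so far: [3, 4, 5]
unit clause [1] forces x1=T; simplify:
  satisfied 1 clause(s); 1 remain; assigned so far: [1, 3, 4, 5]
unit clause [-2] forces x2=F; simplify:
  satisfied 1 clause(s); 0 remain; assigned so far: [1, 2, 3, 4, 5]

Answer: 0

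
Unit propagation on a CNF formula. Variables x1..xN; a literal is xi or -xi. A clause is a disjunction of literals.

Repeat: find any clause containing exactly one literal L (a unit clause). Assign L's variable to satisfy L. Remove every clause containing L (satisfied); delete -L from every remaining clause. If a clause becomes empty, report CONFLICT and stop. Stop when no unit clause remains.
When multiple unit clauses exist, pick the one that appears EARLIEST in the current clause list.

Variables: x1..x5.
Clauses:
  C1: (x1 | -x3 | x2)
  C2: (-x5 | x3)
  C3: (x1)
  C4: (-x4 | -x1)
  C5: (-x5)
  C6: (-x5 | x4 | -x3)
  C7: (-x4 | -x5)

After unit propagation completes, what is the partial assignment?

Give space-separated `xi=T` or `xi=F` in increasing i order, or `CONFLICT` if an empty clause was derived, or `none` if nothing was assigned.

unit clause [1] forces x1=T; simplify:
  drop -1 from [-4, -1] -> [-4]
  satisfied 2 clause(s); 5 remain; assigned so far: [1]
unit clause [-4] forces x4=F; simplify:
  drop 4 from [-5, 4, -3] -> [-5, -3]
  satisfied 2 clause(s); 3 remain; assigned so far: [1, 4]
unit clause [-5] forces x5=F; simplify:
  satisfied 3 clause(s); 0 remain; assigned so far: [1, 4, 5]

Answer: x1=T x4=F x5=F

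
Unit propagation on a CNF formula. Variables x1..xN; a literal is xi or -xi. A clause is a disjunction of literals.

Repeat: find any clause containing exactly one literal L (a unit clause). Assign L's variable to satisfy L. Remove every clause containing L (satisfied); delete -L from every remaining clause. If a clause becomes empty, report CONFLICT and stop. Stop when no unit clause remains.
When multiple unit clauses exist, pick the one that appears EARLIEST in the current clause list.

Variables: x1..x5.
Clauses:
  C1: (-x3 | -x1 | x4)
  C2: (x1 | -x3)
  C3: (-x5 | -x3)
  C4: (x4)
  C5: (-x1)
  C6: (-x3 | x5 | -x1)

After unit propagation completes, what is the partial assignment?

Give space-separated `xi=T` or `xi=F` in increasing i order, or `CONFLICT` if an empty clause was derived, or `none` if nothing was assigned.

unit clause [4] forces x4=T; simplify:
  satisfied 2 clause(s); 4 remain; assigned so far: [4]
unit clause [-1] forces x1=F; simplify:
  drop 1 from [1, -3] -> [-3]
  satisfied 2 clause(s); 2 remain; assigned so far: [1, 4]
unit clause [-3] forces x3=F; simplify:
  satisfied 2 clause(s); 0 remain; assigned so far: [1, 3, 4]

Answer: x1=F x3=F x4=T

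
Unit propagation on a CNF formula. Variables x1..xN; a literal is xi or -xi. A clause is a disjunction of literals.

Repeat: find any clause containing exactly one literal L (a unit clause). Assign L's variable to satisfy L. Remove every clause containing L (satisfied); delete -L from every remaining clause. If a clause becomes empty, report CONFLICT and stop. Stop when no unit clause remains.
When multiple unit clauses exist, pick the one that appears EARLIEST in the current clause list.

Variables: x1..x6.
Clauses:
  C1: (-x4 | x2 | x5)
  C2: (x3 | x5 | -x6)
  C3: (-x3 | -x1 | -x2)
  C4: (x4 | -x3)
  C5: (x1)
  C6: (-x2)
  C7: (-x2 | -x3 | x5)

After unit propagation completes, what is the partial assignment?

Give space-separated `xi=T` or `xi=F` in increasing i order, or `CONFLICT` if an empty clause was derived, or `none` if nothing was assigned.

Answer: x1=T x2=F

Derivation:
unit clause [1] forces x1=T; simplify:
  drop -1 from [-3, -1, -2] -> [-3, -2]
  satisfied 1 clause(s); 6 remain; assigned so far: [1]
unit clause [-2] forces x2=F; simplify:
  drop 2 from [-4, 2, 5] -> [-4, 5]
  satisfied 3 clause(s); 3 remain; assigned so far: [1, 2]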